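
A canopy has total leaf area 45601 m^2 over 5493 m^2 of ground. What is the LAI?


LAI = 45601 / 5493 = 8.3017 ≈ 8.30

8.30


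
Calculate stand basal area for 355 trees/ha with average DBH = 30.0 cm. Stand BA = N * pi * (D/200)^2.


(D/200)^2 = (30.0/200)^2 = 0.15^2 = 0.0225
Individual BA = 3.141593 * 0.0225 = 0.0706858 m^2
Stand BA = 355 * 0.0706858 = 25.0935 ≈ 25.09 m^2/ha

25.09 m^2/ha


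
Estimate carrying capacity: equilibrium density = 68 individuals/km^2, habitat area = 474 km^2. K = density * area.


K = 68 * 474 = 32232 individuals

32232 individuals


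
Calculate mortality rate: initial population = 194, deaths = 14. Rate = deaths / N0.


Mortality rate = 14 / 194 = 0.072165 ≈ 0.0722

0.0722


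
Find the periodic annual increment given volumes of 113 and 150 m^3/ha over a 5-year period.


PAI = (V2 - V1) / period = (150 - 113) / 5 = 37 / 5 = 7.40 m^3/ha/yr

7.40 m^3/ha/yr


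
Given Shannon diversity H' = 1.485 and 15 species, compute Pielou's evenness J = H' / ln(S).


ln(15) = 2.70805
J = H' / ln(S) = 1.485 / 2.70805 = 0.548365 ≈ 0.5484

0.5484


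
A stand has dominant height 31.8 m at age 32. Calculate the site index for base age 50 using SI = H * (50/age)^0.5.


50/32 = 1.56250
(1.56250)^0.5 = 1.25000
SI = 31.8 * 1.25000 = 39.7500 ≈ 39.8 m

39.8 m


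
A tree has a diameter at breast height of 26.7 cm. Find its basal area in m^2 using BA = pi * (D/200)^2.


D/200 = 26.7/200 = 0.1335 m
(D/200)^2 = 0.1335^2 = 0.01782225
BA = 3.141593 * 0.01782225 = 0.0559903 ≈ 0.0560 m^2

0.0560 m^2


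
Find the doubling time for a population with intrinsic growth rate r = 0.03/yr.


td = ln(2) / 0.03 = 0.693147 / 0.03 = 23.1049 ≈ 23.1 years

23.1 years


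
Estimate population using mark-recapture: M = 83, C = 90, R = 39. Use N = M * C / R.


N = M * C / R = 83 * 90 / 39 = 7470 / 39 = 191.54 ≈ 192

192 individuals


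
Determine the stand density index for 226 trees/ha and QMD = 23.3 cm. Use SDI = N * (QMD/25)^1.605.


QMD/25 = 23.3/25 = 0.932
(0.932)^1.605 = exp(1.605 * ln(0.932)) = exp(1.605 * (-0.0704225)) = exp(-0.113028) = 0.893126
SDI = 226 * 0.893126 = 201.846 ≈ 202

202


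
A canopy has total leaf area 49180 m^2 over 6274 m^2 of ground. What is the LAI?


LAI = 49180 / 6274 = 7.8387 ≈ 7.84

7.84


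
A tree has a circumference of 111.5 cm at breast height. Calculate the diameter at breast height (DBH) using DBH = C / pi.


DBH = C / pi = 111.5 / 3.141593 = 35.4915 ≈ 35.49 cm

35.49 cm


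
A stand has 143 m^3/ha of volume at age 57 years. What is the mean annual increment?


MAI = 143 / 57 = 2.5088 ≈ 2.51 m^3/ha/yr

2.51 m^3/ha/yr


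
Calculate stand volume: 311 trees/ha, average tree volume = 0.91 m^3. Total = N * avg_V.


V_stand = 311 * 0.91 = 283.01 ≈ 283.0 m^3/ha

283.0 m^3/ha


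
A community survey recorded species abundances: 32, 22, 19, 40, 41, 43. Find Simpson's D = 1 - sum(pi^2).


Total N = 32 + 22 + 19 + 40 + 41 + 43 = 197
Per-species terms:
  p = 32/197 = 0.162437; p^2 = 0.162437^2 = 0.026386
  p = 22/197 = 0.111675; p^2 = 0.111675^2 = 0.012471
  p = 19/197 = 0.096447; p^2 = 0.096447^2 = 0.009302
  p = 40/197 = 0.203046; p^2 = 0.203046^2 = 0.041228
  p = 41/197 = 0.208122; p^2 = 0.208122^2 = 0.043315
  p = 43/197 = 0.218274; p^2 = 0.218274^2 = 0.047644
sum(p^2) = 0.026386 + 0.012471 + 0.009302 + 0.041228 + 0.043315 + 0.047644 = 0.180346
D = 1 - 0.180346 = 0.819654 ≈ 0.8197

0.8197


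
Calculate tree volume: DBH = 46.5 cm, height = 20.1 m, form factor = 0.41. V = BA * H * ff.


(D/200)^2 = (46.5/200)^2 = 0.2325^2 = 0.05405625
BA = 3.141593 * 0.05405625 = 0.169823 m^2
V = 0.169823 * 20.1 * 0.41 = 1.39951 ≈ 1.400 m^3

1.400 m^3


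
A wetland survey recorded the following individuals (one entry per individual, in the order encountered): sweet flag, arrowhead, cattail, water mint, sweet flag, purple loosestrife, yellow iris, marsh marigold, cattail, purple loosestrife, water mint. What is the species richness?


Total individuals logged = 11
Distinct species (count of individuals): sweet flag (2), arrowhead (1), cattail (2), water mint (2), purple loosestrife (2), yellow iris (1), marsh marigold (1)
Species richness = number of distinct species = 7

7


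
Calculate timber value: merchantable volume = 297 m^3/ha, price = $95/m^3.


Value = 297 * 95 = $28215/ha

$28215/ha


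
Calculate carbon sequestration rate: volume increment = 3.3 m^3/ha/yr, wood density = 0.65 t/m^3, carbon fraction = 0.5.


C = 3.3 * 0.65 * 0.5 = 1.0725 ≈ 1.07 t C/ha/yr

1.07 t C/ha/yr


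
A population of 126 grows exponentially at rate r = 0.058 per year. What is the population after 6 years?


r*t = 0.058 * 6 = 0.348
exp(0.348) = 1.41623
N = 126 * 1.41623 = 178.445 ≈ 178

178


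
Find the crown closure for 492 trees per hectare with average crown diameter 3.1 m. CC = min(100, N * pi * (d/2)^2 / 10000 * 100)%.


(d/2)^2 = (3.1/2)^2 = 1.55^2 = 2.4025
Crown area = 3.141593 * 2.4025 = 7.54768 m^2
N * area / 10000 * 100 = 492 * 7.54768 / 10000 * 100 = 37.1346
CC = min(100, 37.1346) = 37.1346 ≈ 37.1%

37.1%


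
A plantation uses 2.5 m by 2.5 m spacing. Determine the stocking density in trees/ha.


N = 10000 / 2.5^2 = 10000 / 6.25 = 1600.00 ≈ 1600 trees/ha

1600 trees/ha


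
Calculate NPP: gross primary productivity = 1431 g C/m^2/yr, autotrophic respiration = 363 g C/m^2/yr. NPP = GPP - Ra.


NPP = GPP - Ra = 1431 - 363 = 1068 g C/m^2/yr

1068 g C/m^2/yr


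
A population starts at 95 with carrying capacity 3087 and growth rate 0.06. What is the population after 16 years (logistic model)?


(K - N0)/N0 = (3087 - 95)/95 = 2992/95 = 31.4947
r*t = 0.06 * 16 = 0.96; exp(-0.96) = 0.382893
31.4947 * 0.382893 = 12.0591
1 + 12.0591 = 13.0591
N = 3087 / 13.0591 = 236.387 ≈ 236

236


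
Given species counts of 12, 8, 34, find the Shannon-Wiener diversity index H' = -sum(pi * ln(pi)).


Total N = 12 + 8 + 34 = 54
Per-species terms:
  p = 12/54 = 0.222222; ln(p) = -1.504078; p*ln(p) = 0.222222 * (-1.504078) = -0.334239
  p = 8/54 = 0.148148; ln(p) = -1.909544; p*ln(p) = 0.148148 * (-1.909544) = -0.282895
  p = 34/54 = 0.629630; ln(p) = -0.462623; p*ln(p) = 0.629630 * (-0.462623) = -0.291281
sum(p*ln(p)) = (-0.334239) + (-0.282895) + (-0.291281) = -0.908415
H' = -(-0.908415) = 0.908415 ≈ 0.9084

0.9084


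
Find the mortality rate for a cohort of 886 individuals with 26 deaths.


Mortality rate = 26 / 886 = 0.029345 ≈ 0.0293

0.0293


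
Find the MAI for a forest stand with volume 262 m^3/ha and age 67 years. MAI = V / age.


MAI = 262 / 67 = 3.9104 ≈ 3.91 m^3/ha/yr

3.91 m^3/ha/yr


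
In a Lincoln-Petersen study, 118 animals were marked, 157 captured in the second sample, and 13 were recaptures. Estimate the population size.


N = M * C / R = 118 * 157 / 13 = 18526 / 13 = 1425.08 ≈ 1425

1425 individuals


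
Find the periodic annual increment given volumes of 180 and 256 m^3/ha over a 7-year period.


PAI = (V2 - V1) / period = (256 - 180) / 7 = 76 / 7 = 10.8571 ≈ 10.86 m^3/ha/yr

10.86 m^3/ha/yr


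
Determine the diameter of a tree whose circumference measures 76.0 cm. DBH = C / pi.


DBH = C / pi = 76.0 / 3.141593 = 24.1915 ≈ 24.19 cm

24.19 cm


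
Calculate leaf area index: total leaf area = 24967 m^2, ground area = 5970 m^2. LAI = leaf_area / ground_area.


LAI = 24967 / 5970 = 4.1821 ≈ 4.18

4.18


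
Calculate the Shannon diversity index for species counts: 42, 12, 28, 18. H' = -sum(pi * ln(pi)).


Total N = 42 + 12 + 28 + 18 = 100
Per-species terms:
  p = 42/100 = 0.420000; ln(p) = -0.867501; p*ln(p) = 0.420000 * (-0.867501) = -0.364350
  p = 12/100 = 0.120000; ln(p) = -2.120264; p*ln(p) = 0.120000 * (-2.120264) = -0.254432
  p = 28/100 = 0.280000; ln(p) = -1.272966; p*ln(p) = 0.280000 * (-1.272966) = -0.356430
  p = 18/100 = 0.180000; ln(p) = -1.714798; p*ln(p) = 0.180000 * (-1.714798) = -0.308664
sum(p*ln(p)) = (-0.364350) + (-0.254432) + (-0.356430) + (-0.308664) = -1.283876
H' = -(-1.283876) = 1.283876 ≈ 1.2839

1.2839


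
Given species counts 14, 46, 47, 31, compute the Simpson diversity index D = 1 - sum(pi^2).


Total N = 14 + 46 + 47 + 31 = 138
Per-species terms:
  p = 14/138 = 0.101449; p^2 = 0.101449^2 = 0.010292
  p = 46/138 = 0.333333; p^2 = 0.333333^2 = 0.111111
  p = 47/138 = 0.340580; p^2 = 0.340580^2 = 0.115995
  p = 31/138 = 0.224638; p^2 = 0.224638^2 = 0.050462
sum(p^2) = 0.010292 + 0.111111 + 0.115995 + 0.050462 = 0.287860
D = 1 - 0.287860 = 0.712140 ≈ 0.7121

0.7121


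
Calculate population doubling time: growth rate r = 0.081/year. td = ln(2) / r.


td = ln(2) / 0.081 = 0.693147 / 0.081 = 8.55737 ≈ 8.6 years

8.6 years


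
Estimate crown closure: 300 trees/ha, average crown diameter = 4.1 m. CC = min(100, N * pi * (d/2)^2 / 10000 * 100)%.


(d/2)^2 = (4.1/2)^2 = 2.05^2 = 4.2025
Crown area = 3.141593 * 4.2025 = 13.2025 m^2
N * area / 10000 * 100 = 300 * 13.2025 / 10000 * 100 = 39.6075
CC = min(100, 39.6075) = 39.6075 ≈ 39.6%

39.6%


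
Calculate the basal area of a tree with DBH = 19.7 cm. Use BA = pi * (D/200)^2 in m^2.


D/200 = 19.7/200 = 0.0985 m
(D/200)^2 = 0.0985^2 = 0.00970225
BA = 3.141593 * 0.00970225 = 0.0304805 ≈ 0.0305 m^2

0.0305 m^2


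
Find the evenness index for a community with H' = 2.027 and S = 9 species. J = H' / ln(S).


ln(9) = 2.19722
J = H' / ln(S) = 2.027 / 2.19722 = 0.922529 ≈ 0.9225

0.9225


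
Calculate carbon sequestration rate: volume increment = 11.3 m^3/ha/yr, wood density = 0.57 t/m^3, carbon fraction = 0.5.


C = 11.3 * 0.57 * 0.5 = 3.2205 ≈ 3.22 t C/ha/yr

3.22 t C/ha/yr


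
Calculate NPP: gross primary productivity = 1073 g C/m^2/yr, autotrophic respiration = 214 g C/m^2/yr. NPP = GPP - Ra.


NPP = GPP - Ra = 1073 - 214 = 859 g C/m^2/yr

859 g C/m^2/yr


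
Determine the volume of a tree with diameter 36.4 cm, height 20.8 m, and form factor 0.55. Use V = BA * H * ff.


(D/200)^2 = (36.4/200)^2 = 0.182^2 = 0.033124
BA = 3.141593 * 0.033124 = 0.104062 m^2
V = 0.104062 * 20.8 * 0.55 = 1.19047 ≈ 1.190 m^3

1.190 m^3


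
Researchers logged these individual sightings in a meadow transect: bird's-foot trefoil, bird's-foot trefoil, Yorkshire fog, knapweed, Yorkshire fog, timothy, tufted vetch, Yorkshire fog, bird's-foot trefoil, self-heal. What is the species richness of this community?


Total individuals logged = 10
Distinct species (count of individuals): bird's-foot trefoil (3), Yorkshire fog (3), knapweed (1), timothy (1), tufted vetch (1), self-heal (1)
Species richness = number of distinct species = 6

6


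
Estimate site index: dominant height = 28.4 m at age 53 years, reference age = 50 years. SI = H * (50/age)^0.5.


50/53 = 0.943396
(0.943396)^0.5 = 0.971286
SI = 28.4 * 0.971286 = 27.5845 ≈ 27.6 m

27.6 m


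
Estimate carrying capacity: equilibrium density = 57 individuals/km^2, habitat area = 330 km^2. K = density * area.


K = 57 * 330 = 18810 individuals

18810 individuals


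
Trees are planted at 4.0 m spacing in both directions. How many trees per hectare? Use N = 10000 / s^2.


N = 10000 / 4.0^2 = 10000 / 16 = 625.000 ≈ 625 trees/ha

625 trees/ha


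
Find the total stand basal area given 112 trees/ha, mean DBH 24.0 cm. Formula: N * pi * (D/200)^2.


(D/200)^2 = (24.0/200)^2 = 0.12^2 = 0.0144
Individual BA = 3.141593 * 0.0144 = 0.0452389 m^2
Stand BA = 112 * 0.0452389 = 5.06676 ≈ 5.07 m^2/ha

5.07 m^2/ha


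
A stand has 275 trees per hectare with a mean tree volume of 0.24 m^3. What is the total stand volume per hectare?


V_stand = 275 * 0.24 = 66.0 m^3/ha

66.0 m^3/ha


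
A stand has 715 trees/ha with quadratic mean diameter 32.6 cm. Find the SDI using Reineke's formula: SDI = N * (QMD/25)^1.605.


QMD/25 = 32.6/25 = 1.304
(1.304)^1.605 = exp(1.605 * ln(1.304)) = exp(1.605 * 0.265436) = exp(0.426025) = 1.53116
SDI = 715 * 1.53116 = 1094.78 ≈ 1095

1095


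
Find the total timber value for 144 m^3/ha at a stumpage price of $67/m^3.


Value = 144 * 67 = $9648/ha

$9648/ha


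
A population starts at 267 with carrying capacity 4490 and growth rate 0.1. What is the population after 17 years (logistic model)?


(K - N0)/N0 = (4490 - 267)/267 = 4223/267 = 15.8165
r*t = 0.1 * 17 = 1.7; exp(-1.7) = 0.182684
15.8165 * 0.182684 = 2.88942
1 + 2.88942 = 3.88942
N = 4490 / 3.88942 = 1154.41 ≈ 1154

1154


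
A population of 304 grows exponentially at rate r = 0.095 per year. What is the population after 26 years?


r*t = 0.095 * 26 = 2.47
exp(2.47) = 11.8224
N = 304 * 11.8224 = 3594.01 ≈ 3594

3594


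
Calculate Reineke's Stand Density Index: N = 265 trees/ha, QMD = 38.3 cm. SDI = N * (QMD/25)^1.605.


QMD/25 = 38.3/25 = 1.532
(1.532)^1.605 = exp(1.605 * ln(1.532)) = exp(1.605 * 0.426574) = exp(0.684651) = 1.98308
SDI = 265 * 1.98308 = 525.516 ≈ 526

526


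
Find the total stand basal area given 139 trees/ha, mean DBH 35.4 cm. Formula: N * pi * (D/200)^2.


(D/200)^2 = (35.4/200)^2 = 0.177^2 = 0.031329
Individual BA = 3.141593 * 0.031329 = 0.0984230 m^2
Stand BA = 139 * 0.0984230 = 13.6808 ≈ 13.68 m^2/ha

13.68 m^2/ha


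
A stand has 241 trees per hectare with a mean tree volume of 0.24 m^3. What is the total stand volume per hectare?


V_stand = 241 * 0.24 = 57.84 ≈ 57.8 m^3/ha

57.8 m^3/ha


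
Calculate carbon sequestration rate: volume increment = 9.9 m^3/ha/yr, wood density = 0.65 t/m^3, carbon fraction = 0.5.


C = 9.9 * 0.65 * 0.5 = 3.2175 ≈ 3.22 t C/ha/yr

3.22 t C/ha/yr


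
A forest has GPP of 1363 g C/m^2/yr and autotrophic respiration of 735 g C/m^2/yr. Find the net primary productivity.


NPP = GPP - Ra = 1363 - 735 = 628 g C/m^2/yr

628 g C/m^2/yr


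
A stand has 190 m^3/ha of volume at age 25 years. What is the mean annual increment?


MAI = 190 / 25 = 7.60 m^3/ha/yr

7.60 m^3/ha/yr


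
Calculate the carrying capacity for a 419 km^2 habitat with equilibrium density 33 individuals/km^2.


K = 33 * 419 = 13827 individuals

13827 individuals


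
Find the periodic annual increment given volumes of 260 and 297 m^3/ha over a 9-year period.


PAI = (V2 - V1) / period = (297 - 260) / 9 = 37 / 9 = 4.1111 ≈ 4.11 m^3/ha/yr

4.11 m^3/ha/yr


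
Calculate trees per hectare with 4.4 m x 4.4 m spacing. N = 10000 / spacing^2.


N = 10000 / 4.4^2 = 10000 / 19.36 = 516.529 ≈ 517 trees/ha

517 trees/ha


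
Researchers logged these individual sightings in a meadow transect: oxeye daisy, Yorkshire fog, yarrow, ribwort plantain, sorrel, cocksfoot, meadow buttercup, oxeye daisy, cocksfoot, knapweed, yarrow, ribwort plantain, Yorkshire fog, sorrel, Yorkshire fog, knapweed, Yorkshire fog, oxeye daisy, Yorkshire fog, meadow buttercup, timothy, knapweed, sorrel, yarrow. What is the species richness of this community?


Total individuals logged = 24
Distinct species (count of individuals): oxeye daisy (3), Yorkshire fog (5), yarrow (3), ribwort plantain (2), sorrel (3), cocksfoot (2), meadow buttercup (2), knapweed (3), timothy (1)
Species richness = number of distinct species = 9

9


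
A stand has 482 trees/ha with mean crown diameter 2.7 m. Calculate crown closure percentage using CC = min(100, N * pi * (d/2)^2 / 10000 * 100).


(d/2)^2 = (2.7/2)^2 = 1.35^2 = 1.8225
Crown area = 3.141593 * 1.8225 = 5.72555 m^2
N * area / 10000 * 100 = 482 * 5.72555 / 10000 * 100 = 27.5972
CC = min(100, 27.5972) = 27.5972 ≈ 27.6%

27.6%


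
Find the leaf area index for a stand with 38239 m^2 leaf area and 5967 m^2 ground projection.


LAI = 38239 / 5967 = 6.4084 ≈ 6.41

6.41


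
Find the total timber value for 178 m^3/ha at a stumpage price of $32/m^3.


Value = 178 * 32 = $5696/ha

$5696/ha


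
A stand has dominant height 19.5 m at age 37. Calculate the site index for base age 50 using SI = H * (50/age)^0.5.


50/37 = 1.35135
(1.35135)^0.5 = 1.16248
SI = 19.5 * 1.16248 = 22.6684 ≈ 22.7 m

22.7 m


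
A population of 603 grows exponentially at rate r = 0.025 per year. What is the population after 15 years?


r*t = 0.025 * 15 = 0.375
exp(0.375) = 1.45499
N = 603 * 1.45499 = 877.359 ≈ 877

877


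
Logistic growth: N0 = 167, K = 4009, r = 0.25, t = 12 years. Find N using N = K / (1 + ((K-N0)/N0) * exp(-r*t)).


(K - N0)/N0 = (4009 - 167)/167 = 3842/167 = 23.0060
r*t = 0.25 * 12 = 3; exp(-3) = 0.0497871
23.0060 * 0.0497871 = 1.14540
1 + 1.14540 = 2.14540
N = 4009 / 2.14540 = 1868.65 ≈ 1869

1869


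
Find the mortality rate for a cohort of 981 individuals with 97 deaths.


Mortality rate = 97 / 981 = 0.098879 ≈ 0.0989

0.0989


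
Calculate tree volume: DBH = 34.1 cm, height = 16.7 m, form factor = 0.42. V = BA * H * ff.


(D/200)^2 = (34.1/200)^2 = 0.1705^2 = 0.02907025
BA = 3.141593 * 0.02907025 = 0.0913269 m^2
V = 0.0913269 * 16.7 * 0.42 = 0.640567 ≈ 0.641 m^3

0.641 m^3


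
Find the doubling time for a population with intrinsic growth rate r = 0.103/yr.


td = ln(2) / 0.103 = 0.693147 / 0.103 = 6.72958 ≈ 6.7 years

6.7 years


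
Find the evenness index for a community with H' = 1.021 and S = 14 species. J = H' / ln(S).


ln(14) = 2.63906
J = H' / ln(S) = 1.021 / 2.63906 = 0.386880 ≈ 0.3869

0.3869


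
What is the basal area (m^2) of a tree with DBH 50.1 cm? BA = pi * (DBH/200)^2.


D/200 = 50.1/200 = 0.2505 m
(D/200)^2 = 0.2505^2 = 0.06275025
BA = 3.141593 * 0.06275025 = 0.197136 ≈ 0.1971 m^2

0.1971 m^2


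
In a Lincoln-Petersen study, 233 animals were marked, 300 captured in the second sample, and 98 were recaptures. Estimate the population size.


N = M * C / R = 233 * 300 / 98 = 69900 / 98 = 713.27 ≈ 713

713 individuals


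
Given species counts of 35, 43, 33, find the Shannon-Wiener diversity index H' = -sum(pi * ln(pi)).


Total N = 35 + 43 + 33 = 111
Per-species terms:
  p = 35/111 = 0.315315; ln(p) = -1.154183; p*ln(p) = 0.315315 * (-1.154183) = -0.363931
  p = 43/111 = 0.387387; ln(p) = -0.948331; p*ln(p) = 0.387387 * (-0.948331) = -0.367371
  p = 33/111 = 0.297297; ln(p) = -1.213024; p*ln(p) = 0.297297 * (-1.213024) = -0.360628
sum(p*ln(p)) = (-0.363931) + (-0.367371) + (-0.360628) = -1.091930
H' = -(-1.091930) = 1.091930 ≈ 1.0919

1.0919


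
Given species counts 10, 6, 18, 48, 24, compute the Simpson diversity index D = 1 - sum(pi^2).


Total N = 10 + 6 + 18 + 48 + 24 = 106
Per-species terms:
  p = 10/106 = 0.094340; p^2 = 0.094340^2 = 0.008900
  p = 6/106 = 0.056604; p^2 = 0.056604^2 = 0.003204
  p = 18/106 = 0.169811; p^2 = 0.169811^2 = 0.028836
  p = 48/106 = 0.452830; p^2 = 0.452830^2 = 0.205055
  p = 24/106 = 0.226415; p^2 = 0.226415^2 = 0.051264
sum(p^2) = 0.008900 + 0.003204 + 0.028836 + 0.205055 + 0.051264 = 0.297259
D = 1 - 0.297259 = 0.702741 ≈ 0.7027

0.7027


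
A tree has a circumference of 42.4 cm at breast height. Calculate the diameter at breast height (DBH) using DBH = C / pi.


DBH = C / pi = 42.4 / 3.141593 = 13.4963 ≈ 13.50 cm

13.50 cm


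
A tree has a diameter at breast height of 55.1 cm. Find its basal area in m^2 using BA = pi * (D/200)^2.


D/200 = 55.1/200 = 0.2755 m
(D/200)^2 = 0.2755^2 = 0.07590025
BA = 3.141593 * 0.07590025 = 0.238448 ≈ 0.2384 m^2

0.2384 m^2


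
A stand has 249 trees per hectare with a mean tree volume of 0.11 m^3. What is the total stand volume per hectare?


V_stand = 249 * 0.11 = 27.39 ≈ 27.4 m^3/ha

27.4 m^3/ha


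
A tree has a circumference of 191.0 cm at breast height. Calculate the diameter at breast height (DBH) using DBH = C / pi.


DBH = C / pi = 191.0 / 3.141593 = 60.7972 ≈ 60.80 cm

60.80 cm


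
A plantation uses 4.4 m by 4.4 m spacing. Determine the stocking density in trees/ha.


N = 10000 / 4.4^2 = 10000 / 19.36 = 516.529 ≈ 517 trees/ha

517 trees/ha


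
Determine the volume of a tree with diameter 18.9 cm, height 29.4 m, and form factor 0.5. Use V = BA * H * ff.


(D/200)^2 = (18.9/200)^2 = 0.0945^2 = 0.00893025
BA = 3.141593 * 0.00893025 = 0.0280552 m^2
V = 0.0280552 * 29.4 * 0.5 = 0.412411 ≈ 0.412 m^3

0.412 m^3


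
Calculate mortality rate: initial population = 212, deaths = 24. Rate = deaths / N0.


Mortality rate = 24 / 212 = 0.113208 ≈ 0.1132

0.1132


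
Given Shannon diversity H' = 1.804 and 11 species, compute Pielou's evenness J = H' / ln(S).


ln(11) = 2.39790
J = H' / ln(S) = 1.804 / 2.39790 = 0.752325 ≈ 0.7523

0.7523


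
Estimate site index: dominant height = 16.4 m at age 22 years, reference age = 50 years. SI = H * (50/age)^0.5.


50/22 = 2.27273
(2.27273)^0.5 = 1.50756
SI = 16.4 * 1.50756 = 24.7240 ≈ 24.7 m

24.7 m


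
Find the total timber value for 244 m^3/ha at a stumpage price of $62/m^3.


Value = 244 * 62 = $15128/ha

$15128/ha


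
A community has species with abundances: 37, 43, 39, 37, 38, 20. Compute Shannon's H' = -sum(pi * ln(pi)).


Total N = 37 + 43 + 39 + 37 + 38 + 20 = 214
Per-species terms:
  p = 37/214 = 0.172897; ln(p) = -1.755059; p*ln(p) = 0.172897 * (-1.755059) = -0.303444
  p = 43/214 = 0.200935; ln(p) = -1.604774; p*ln(p) = 0.200935 * (-1.604774) = -0.322455
  p = 39/214 = 0.182243; ln(p) = -1.702414; p*ln(p) = 0.182243 * (-1.702414) = -0.310253
  p = 37/214 = 0.172897; ln(p) = -1.755059; p*ln(p) = 0.172897 * (-1.755059) = -0.303444
  p = 38/214 = 0.177570; ln(p) = -1.728390; p*ln(p) = 0.177570 * (-1.728390) = -0.306910
  p = 20/214 = 0.093458; ln(p) = -2.370243; p*ln(p) = 0.093458 * (-2.370243) = -0.221518
sum(p*ln(p)) = (-0.303444) + (-0.322455) + (-0.310253) + (-0.303444) + (-0.306910) + (-0.221518) = -1.768024
H' = -(-1.768024) = 1.768024 ≈ 1.7680

1.7680


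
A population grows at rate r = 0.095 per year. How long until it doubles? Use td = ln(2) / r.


td = ln(2) / 0.095 = 0.693147 / 0.095 = 7.29628 ≈ 7.3 years

7.3 years


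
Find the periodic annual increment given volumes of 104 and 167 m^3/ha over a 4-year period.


PAI = (V2 - V1) / period = (167 - 104) / 4 = 63 / 4 = 15.75 m^3/ha/yr

15.75 m^3/ha/yr


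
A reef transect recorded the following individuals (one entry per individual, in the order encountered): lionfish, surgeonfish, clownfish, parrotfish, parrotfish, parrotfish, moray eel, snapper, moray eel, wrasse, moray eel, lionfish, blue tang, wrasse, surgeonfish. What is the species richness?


Total individuals logged = 15
Distinct species (count of individuals): lionfish (2), surgeonfish (2), clownfish (1), parrotfish (3), moray eel (3), snapper (1), wrasse (2), blue tang (1)
Species richness = number of distinct species = 8

8


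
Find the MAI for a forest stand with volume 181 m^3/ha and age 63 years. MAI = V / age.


MAI = 181 / 63 = 2.8730 ≈ 2.87 m^3/ha/yr

2.87 m^3/ha/yr


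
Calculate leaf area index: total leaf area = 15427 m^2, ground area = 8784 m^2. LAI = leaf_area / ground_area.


LAI = 15427 / 8784 = 1.7563 ≈ 1.76

1.76


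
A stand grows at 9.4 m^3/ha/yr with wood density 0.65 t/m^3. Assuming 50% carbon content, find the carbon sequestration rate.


C = 9.4 * 0.65 * 0.5 = 3.055 ≈ 3.06 t C/ha/yr

3.06 t C/ha/yr


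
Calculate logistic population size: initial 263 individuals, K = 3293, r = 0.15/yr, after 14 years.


(K - N0)/N0 = (3293 - 263)/263 = 3030/263 = 11.5209
r*t = 0.15 * 14 = 2.1; exp(-2.1) = 0.122456
11.5209 * 0.122456 = 1.41080
1 + 1.41080 = 2.41080
N = 3293 / 2.41080 = 1365.94 ≈ 1366

1366


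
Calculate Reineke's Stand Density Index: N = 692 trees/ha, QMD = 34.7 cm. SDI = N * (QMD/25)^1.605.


QMD/25 = 34.7/25 = 1.388
(1.388)^1.605 = exp(1.605 * ln(1.388)) = exp(1.605 * 0.327864) = exp(0.526222) = 1.69253
SDI = 692 * 1.69253 = 1171.23 ≈ 1171

1171


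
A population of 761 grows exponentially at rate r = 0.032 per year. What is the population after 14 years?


r*t = 0.032 * 14 = 0.448
exp(0.448) = 1.56518
N = 761 * 1.56518 = 1191.10 ≈ 1191

1191


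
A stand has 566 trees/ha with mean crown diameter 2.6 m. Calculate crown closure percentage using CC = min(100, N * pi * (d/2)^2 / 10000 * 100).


(d/2)^2 = (2.6/2)^2 = 1.3^2 = 1.69
Crown area = 3.141593 * 1.69 = 5.30929 m^2
N * area / 10000 * 100 = 566 * 5.30929 / 10000 * 100 = 30.0506
CC = min(100, 30.0506) = 30.0506 ≈ 30.1%

30.1%


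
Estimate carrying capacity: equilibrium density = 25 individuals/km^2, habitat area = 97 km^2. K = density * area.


K = 25 * 97 = 2425 individuals

2425 individuals


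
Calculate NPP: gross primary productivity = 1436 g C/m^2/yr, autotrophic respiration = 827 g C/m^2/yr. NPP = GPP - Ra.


NPP = GPP - Ra = 1436 - 827 = 609 g C/m^2/yr

609 g C/m^2/yr


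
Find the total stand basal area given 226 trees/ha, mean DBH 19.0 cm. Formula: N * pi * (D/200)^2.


(D/200)^2 = (19.0/200)^2 = 0.095^2 = 0.009025
Individual BA = 3.141593 * 0.009025 = 0.0283529 m^2
Stand BA = 226 * 0.0283529 = 6.40776 ≈ 6.41 m^2/ha

6.41 m^2/ha


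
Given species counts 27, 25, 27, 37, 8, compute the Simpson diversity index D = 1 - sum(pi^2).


Total N = 27 + 25 + 27 + 37 + 8 = 124
Per-species terms:
  p = 27/124 = 0.217742; p^2 = 0.217742^2 = 0.047412
  p = 25/124 = 0.201613; p^2 = 0.201613^2 = 0.040648
  p = 27/124 = 0.217742; p^2 = 0.217742^2 = 0.047412
  p = 37/124 = 0.298387; p^2 = 0.298387^2 = 0.089035
  p = 8/124 = 0.064516; p^2 = 0.064516^2 = 0.004162
sum(p^2) = 0.047412 + 0.040648 + 0.047412 + 0.089035 + 0.004162 = 0.228669
D = 1 - 0.228669 = 0.771331 ≈ 0.7713

0.7713


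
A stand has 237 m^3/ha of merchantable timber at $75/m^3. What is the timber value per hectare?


Value = 237 * 75 = $17775/ha

$17775/ha


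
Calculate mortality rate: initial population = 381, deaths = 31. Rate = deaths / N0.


Mortality rate = 31 / 381 = 0.081365 ≈ 0.0814

0.0814


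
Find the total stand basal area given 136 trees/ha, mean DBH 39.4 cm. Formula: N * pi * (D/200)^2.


(D/200)^2 = (39.4/200)^2 = 0.197^2 = 0.038809
Individual BA = 3.141593 * 0.038809 = 0.121922 m^2
Stand BA = 136 * 0.121922 = 16.5814 ≈ 16.58 m^2/ha

16.58 m^2/ha


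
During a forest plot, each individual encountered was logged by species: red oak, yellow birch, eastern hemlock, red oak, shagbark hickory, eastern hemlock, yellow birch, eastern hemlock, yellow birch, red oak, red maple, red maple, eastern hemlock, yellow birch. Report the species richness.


Total individuals logged = 14
Distinct species (count of individuals): red oak (3), yellow birch (4), eastern hemlock (4), shagbark hickory (1), red maple (2)
Species richness = number of distinct species = 5

5


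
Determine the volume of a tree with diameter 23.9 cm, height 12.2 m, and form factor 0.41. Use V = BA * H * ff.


(D/200)^2 = (23.9/200)^2 = 0.1195^2 = 0.01428025
BA = 3.141593 * 0.01428025 = 0.0448627 m^2
V = 0.0448627 * 12.2 * 0.41 = 0.224403 ≈ 0.224 m^3

0.224 m^3


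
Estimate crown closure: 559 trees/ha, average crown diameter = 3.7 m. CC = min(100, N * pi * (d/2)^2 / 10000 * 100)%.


(d/2)^2 = (3.7/2)^2 = 1.85^2 = 3.4225
Crown area = 3.141593 * 3.4225 = 10.7521 m^2
N * area / 10000 * 100 = 559 * 10.7521 / 10000 * 100 = 60.1042
CC = min(100, 60.1042) = 60.1042 ≈ 60.1%

60.1%


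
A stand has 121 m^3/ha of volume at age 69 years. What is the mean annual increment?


MAI = 121 / 69 = 1.7536 ≈ 1.75 m^3/ha/yr

1.75 m^3/ha/yr


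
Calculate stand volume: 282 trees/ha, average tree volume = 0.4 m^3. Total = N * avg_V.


V_stand = 282 * 0.4 = 112.8 m^3/ha

112.8 m^3/ha


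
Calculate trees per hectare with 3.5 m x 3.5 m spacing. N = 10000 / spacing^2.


N = 10000 / 3.5^2 = 10000 / 12.25 = 816.327 ≈ 816 trees/ha

816 trees/ha


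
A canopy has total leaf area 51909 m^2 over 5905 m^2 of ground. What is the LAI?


LAI = 51909 / 5905 = 8.7907 ≈ 8.79

8.79


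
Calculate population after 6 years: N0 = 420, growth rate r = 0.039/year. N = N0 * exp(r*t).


r*t = 0.039 * 6 = 0.234
exp(0.234) = 1.26364
N = 420 * 1.26364 = 530.729 ≈ 531

531


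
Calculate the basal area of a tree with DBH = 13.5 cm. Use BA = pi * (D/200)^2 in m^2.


D/200 = 13.5/200 = 0.0675 m
(D/200)^2 = 0.0675^2 = 0.00455625
BA = 3.141593 * 0.00455625 = 0.0143139 ≈ 0.0143 m^2

0.0143 m^2


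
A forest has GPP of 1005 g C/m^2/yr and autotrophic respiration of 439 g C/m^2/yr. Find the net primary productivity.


NPP = GPP - Ra = 1005 - 439 = 566 g C/m^2/yr

566 g C/m^2/yr


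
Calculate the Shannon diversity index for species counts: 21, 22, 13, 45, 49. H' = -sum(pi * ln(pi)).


Total N = 21 + 22 + 13 + 45 + 49 = 150
Per-species terms:
  p = 21/150 = 0.140000; ln(p) = -1.966113; p*ln(p) = 0.140000 * (-1.966113) = -0.275256
  p = 22/150 = 0.146667; ln(p) = -1.919591; p*ln(p) = 0.146667 * (-1.919591) = -0.281541
  p = 13/150 = 0.086667; ln(p) = -2.445682; p*ln(p) = 0.086667 * (-2.445682) = -0.211960
  p = 45/150 = 0.300000; ln(p) = -1.203973; p*ln(p) = 0.300000 * (-1.203973) = -0.361192
  p = 49/150 = 0.326667; ln(p) = -1.118814; p*ln(p) = 0.326667 * (-1.118814) = -0.365480
sum(p*ln(p)) = (-0.275256) + (-0.281541) + (-0.211960) + (-0.361192) + (-0.365480) = -1.495429
H' = -(-1.495429) = 1.495429 ≈ 1.4954

1.4954


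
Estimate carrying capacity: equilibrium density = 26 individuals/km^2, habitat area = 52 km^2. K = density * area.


K = 26 * 52 = 1352 individuals

1352 individuals


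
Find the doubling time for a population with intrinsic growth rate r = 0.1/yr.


td = ln(2) / 0.1 = 0.693147 / 0.1 = 6.93147 ≈ 6.9 years

6.9 years


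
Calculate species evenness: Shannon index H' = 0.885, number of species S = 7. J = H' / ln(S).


ln(7) = 1.94591
J = H' / ln(S) = 0.885 / 1.94591 = 0.454800 ≈ 0.4548

0.4548


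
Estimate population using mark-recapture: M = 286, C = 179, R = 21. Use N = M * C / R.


N = M * C / R = 286 * 179 / 21 = 51194 / 21 = 2437.81 ≈ 2438

2438 individuals


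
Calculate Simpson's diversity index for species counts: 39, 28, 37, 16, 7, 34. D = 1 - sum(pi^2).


Total N = 39 + 28 + 37 + 16 + 7 + 34 = 161
Per-species terms:
  p = 39/161 = 0.242236; p^2 = 0.242236^2 = 0.058678
  p = 28/161 = 0.173913; p^2 = 0.173913^2 = 0.030246
  p = 37/161 = 0.229814; p^2 = 0.229814^2 = 0.052814
  p = 16/161 = 0.099379; p^2 = 0.099379^2 = 0.009876
  p = 7/161 = 0.043478; p^2 = 0.043478^2 = 0.001890
  p = 34/161 = 0.211180; p^2 = 0.211180^2 = 0.044597
sum(p^2) = 0.058678 + 0.030246 + 0.052814 + 0.009876 + 0.001890 + 0.044597 = 0.198101
D = 1 - 0.198101 = 0.801899 ≈ 0.8019

0.8019


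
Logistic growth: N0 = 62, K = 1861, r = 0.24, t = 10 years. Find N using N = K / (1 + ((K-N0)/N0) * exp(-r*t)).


(K - N0)/N0 = (1861 - 62)/62 = 1799/62 = 29.0161
r*t = 0.24 * 10 = 2.4; exp(-2.4) = 0.0907180
29.0161 * 0.0907180 = 2.63228
1 + 2.63228 = 3.63228
N = 1861 / 3.63228 = 512.350 ≈ 512

512


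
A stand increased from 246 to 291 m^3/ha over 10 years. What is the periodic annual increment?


PAI = (V2 - V1) / period = (291 - 246) / 10 = 45 / 10 = 4.50 m^3/ha/yr

4.50 m^3/ha/yr


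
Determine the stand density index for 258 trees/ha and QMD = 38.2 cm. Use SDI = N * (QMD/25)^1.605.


QMD/25 = 38.2/25 = 1.528
(1.528)^1.605 = exp(1.605 * ln(1.528)) = exp(1.605 * 0.423960) = exp(0.680456) = 1.97478
SDI = 258 * 1.97478 = 509.493 ≈ 509

509


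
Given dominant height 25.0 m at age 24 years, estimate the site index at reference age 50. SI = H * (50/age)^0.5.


50/24 = 2.08333
(2.08333)^0.5 = 1.44337
SI = 25.0 * 1.44337 = 36.0843 ≈ 36.1 m

36.1 m


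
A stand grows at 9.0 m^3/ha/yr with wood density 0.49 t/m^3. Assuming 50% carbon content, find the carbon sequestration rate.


C = 9.0 * 0.49 * 0.5 = 2.205 ≈ 2.21 t C/ha/yr

2.21 t C/ha/yr


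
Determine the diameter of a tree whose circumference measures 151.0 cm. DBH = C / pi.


DBH = C / pi = 151.0 / 3.141593 = 48.0648 ≈ 48.06 cm

48.06 cm


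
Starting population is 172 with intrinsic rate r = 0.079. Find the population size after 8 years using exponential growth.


r*t = 0.079 * 8 = 0.632
exp(0.632) = 1.88137
N = 172 * 1.88137 = 323.596 ≈ 324

324


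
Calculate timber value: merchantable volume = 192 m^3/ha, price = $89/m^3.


Value = 192 * 89 = $17088/ha

$17088/ha


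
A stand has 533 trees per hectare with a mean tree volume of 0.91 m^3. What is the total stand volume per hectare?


V_stand = 533 * 0.91 = 485.03 ≈ 485.0 m^3/ha

485.0 m^3/ha


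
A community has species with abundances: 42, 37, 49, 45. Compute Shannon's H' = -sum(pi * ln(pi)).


Total N = 42 + 37 + 49 + 45 = 173
Per-species terms:
  p = 42/173 = 0.242775; ln(p) = -1.415620; p*ln(p) = 0.242775 * (-1.415620) = -0.343677
  p = 37/173 = 0.213873; ln(p) = -1.542373; p*ln(p) = 0.213873 * (-1.542373) = -0.329872
  p = 49/173 = 0.283237; ln(p) = -1.261471; p*ln(p) = 0.283237 * (-1.261471) = -0.357295
  p = 45/173 = 0.260116; ln(p) = -1.346628; p*ln(p) = 0.260116 * (-1.346628) = -0.350279
sum(p*ln(p)) = (-0.343677) + (-0.329872) + (-0.357295) + (-0.350279) = -1.381123
H' = -(-1.381123) = 1.381123 ≈ 1.3811

1.3811


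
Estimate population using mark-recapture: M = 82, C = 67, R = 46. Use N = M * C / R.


N = M * C / R = 82 * 67 / 46 = 5494 / 46 = 119.43 ≈ 119

119 individuals


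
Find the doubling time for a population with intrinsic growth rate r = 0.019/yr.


td = ln(2) / 0.019 = 0.693147 / 0.019 = 36.4814 ≈ 36.5 years

36.5 years


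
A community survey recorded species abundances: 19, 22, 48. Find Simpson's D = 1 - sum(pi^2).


Total N = 19 + 22 + 48 = 89
Per-species terms:
  p = 19/89 = 0.213483; p^2 = 0.213483^2 = 0.045575
  p = 22/89 = 0.247191; p^2 = 0.247191^2 = 0.061103
  p = 48/89 = 0.539326; p^2 = 0.539326^2 = 0.290873
sum(p^2) = 0.045575 + 0.061103 + 0.290873 = 0.397551
D = 1 - 0.397551 = 0.602449 ≈ 0.6024

0.6024


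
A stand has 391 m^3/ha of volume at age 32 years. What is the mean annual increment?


MAI = 391 / 32 = 12.2188 ≈ 12.22 m^3/ha/yr

12.22 m^3/ha/yr


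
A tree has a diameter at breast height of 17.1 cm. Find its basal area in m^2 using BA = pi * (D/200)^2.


D/200 = 17.1/200 = 0.0855 m
(D/200)^2 = 0.0855^2 = 0.00731025
BA = 3.141593 * 0.00731025 = 0.0229658 ≈ 0.0230 m^2

0.0230 m^2


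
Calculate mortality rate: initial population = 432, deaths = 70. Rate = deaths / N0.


Mortality rate = 70 / 432 = 0.162037 ≈ 0.1620

0.1620


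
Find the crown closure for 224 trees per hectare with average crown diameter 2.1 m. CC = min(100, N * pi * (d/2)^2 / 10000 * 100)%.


(d/2)^2 = (2.1/2)^2 = 1.05^2 = 1.1025
Crown area = 3.141593 * 1.1025 = 3.46361 m^2
N * area / 10000 * 100 = 224 * 3.46361 / 10000 * 100 = 7.75849
CC = min(100, 7.75849) = 7.75849 ≈ 7.8%

7.8%


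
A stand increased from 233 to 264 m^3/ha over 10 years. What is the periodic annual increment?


PAI = (V2 - V1) / period = (264 - 233) / 10 = 31 / 10 = 3.10 m^3/ha/yr

3.10 m^3/ha/yr


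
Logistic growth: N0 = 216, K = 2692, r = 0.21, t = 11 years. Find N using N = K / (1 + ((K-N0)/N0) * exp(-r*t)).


(K - N0)/N0 = (2692 - 216)/216 = 2476/216 = 11.4630
r*t = 0.21 * 11 = 2.31; exp(-2.31) = 0.0992613
11.4630 * 0.0992613 = 1.13783
1 + 1.13783 = 2.13783
N = 2692 / 2.13783 = 1259.22 ≈ 1259

1259


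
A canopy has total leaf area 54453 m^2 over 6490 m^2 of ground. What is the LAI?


LAI = 54453 / 6490 = 8.3903 ≈ 8.39

8.39


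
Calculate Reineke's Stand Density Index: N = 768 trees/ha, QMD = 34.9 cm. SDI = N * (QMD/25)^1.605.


QMD/25 = 34.9/25 = 1.396
(1.396)^1.605 = exp(1.605 * ln(1.396)) = exp(1.605 * 0.333611) = exp(0.535446) = 1.70821
SDI = 768 * 1.70821 = 1311.91 ≈ 1312

1312


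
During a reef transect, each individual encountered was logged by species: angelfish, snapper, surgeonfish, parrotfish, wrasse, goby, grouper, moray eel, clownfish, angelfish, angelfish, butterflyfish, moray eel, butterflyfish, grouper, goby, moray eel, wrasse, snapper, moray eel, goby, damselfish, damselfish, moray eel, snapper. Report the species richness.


Total individuals logged = 25
Distinct species (count of individuals): angelfish (3), snapper (3), surgeonfish (1), parrotfish (1), wrasse (2), goby (3), grouper (2), moray eel (5), clownfish (1), butterflyfish (2), damselfish (2)
Species richness = number of distinct species = 11

11


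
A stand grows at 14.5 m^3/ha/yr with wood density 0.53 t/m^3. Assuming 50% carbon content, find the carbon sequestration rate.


C = 14.5 * 0.53 * 0.5 = 3.8425 ≈ 3.84 t C/ha/yr

3.84 t C/ha/yr


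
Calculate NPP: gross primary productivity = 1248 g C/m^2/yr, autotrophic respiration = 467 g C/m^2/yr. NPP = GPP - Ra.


NPP = GPP - Ra = 1248 - 467 = 781 g C/m^2/yr

781 g C/m^2/yr


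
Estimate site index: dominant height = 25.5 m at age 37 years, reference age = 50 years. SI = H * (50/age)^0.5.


50/37 = 1.35135
(1.35135)^0.5 = 1.16248
SI = 25.5 * 1.16248 = 29.6432 ≈ 29.6 m

29.6 m


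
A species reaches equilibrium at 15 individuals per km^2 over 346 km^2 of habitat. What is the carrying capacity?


K = 15 * 346 = 5190 individuals

5190 individuals


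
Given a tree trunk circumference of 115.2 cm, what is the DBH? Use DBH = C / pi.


DBH = C / pi = 115.2 / 3.141593 = 36.6693 ≈ 36.67 cm

36.67 cm


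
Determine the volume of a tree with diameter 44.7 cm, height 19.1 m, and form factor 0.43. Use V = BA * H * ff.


(D/200)^2 = (44.7/200)^2 = 0.2235^2 = 0.04995225
BA = 3.141593 * 0.04995225 = 0.156930 m^2
V = 0.156930 * 19.1 * 0.43 = 1.28887 ≈ 1.289 m^3

1.289 m^3


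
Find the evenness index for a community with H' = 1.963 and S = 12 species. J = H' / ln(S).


ln(12) = 2.48491
J = H' / ln(S) = 1.963 / 2.48491 = 0.789968 ≈ 0.7900

0.7900


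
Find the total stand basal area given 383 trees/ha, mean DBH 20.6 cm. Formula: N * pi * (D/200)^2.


(D/200)^2 = (20.6/200)^2 = 0.103^2 = 0.010609
Individual BA = 3.141593 * 0.010609 = 0.0333292 m^2
Stand BA = 383 * 0.0333292 = 12.7651 ≈ 12.77 m^2/ha

12.77 m^2/ha


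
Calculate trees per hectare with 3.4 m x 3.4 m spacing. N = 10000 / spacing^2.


N = 10000 / 3.4^2 = 10000 / 11.56 = 865.052 ≈ 865 trees/ha

865 trees/ha


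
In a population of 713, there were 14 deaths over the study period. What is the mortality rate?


Mortality rate = 14 / 713 = 0.019635 ≈ 0.0196

0.0196


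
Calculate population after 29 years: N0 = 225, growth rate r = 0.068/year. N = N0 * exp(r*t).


r*t = 0.068 * 29 = 1.972
exp(1.972) = 7.18503
N = 225 * 7.18503 = 1616.63 ≈ 1617

1617


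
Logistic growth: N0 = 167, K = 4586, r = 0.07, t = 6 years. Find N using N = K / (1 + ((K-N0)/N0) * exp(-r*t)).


(K - N0)/N0 = (4586 - 167)/167 = 4419/167 = 26.4611
r*t = 0.07 * 6 = 0.42; exp(-0.42) = 0.657047
26.4611 * 0.657047 = 17.3862
1 + 17.3862 = 18.3862
N = 4586 / 18.3862 = 249.426 ≈ 249

249


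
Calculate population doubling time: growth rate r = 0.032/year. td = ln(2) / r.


td = ln(2) / 0.032 = 0.693147 / 0.032 = 21.6608 ≈ 21.7 years

21.7 years


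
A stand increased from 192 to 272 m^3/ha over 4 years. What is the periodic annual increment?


PAI = (V2 - V1) / period = (272 - 192) / 4 = 80 / 4 = 20.00 m^3/ha/yr

20.00 m^3/ha/yr


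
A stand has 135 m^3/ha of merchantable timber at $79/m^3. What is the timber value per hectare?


Value = 135 * 79 = $10665/ha

$10665/ha


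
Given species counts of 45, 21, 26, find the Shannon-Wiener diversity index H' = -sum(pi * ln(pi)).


Total N = 45 + 21 + 26 = 92
Per-species terms:
  p = 45/92 = 0.489130; ln(p) = -0.715127; p*ln(p) = 0.489130 * (-0.715127) = -0.349790
  p = 21/92 = 0.228261; ln(p) = -1.477266; p*ln(p) = 0.228261 * (-1.477266) = -0.337202
  p = 26/92 = 0.282609; ln(p) = -1.263691; p*ln(p) = 0.282609 * (-1.263691) = -0.357130
sum(p*ln(p)) = (-0.349790) + (-0.337202) + (-0.357130) = -1.044122
H' = -(-1.044122) = 1.044122 ≈ 1.0441

1.0441
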